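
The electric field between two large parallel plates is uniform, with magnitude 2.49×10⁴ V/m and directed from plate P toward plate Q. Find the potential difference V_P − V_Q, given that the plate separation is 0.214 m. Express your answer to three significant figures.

5330 V

In a uniform field, potential decreases in the direction of E: ΔV = −E·d for a displacement d parallel to E.
Going from Q to P is a displacement of 0.214 m opposite to the field, so V_P − V_Q = +Ed = 5330 V.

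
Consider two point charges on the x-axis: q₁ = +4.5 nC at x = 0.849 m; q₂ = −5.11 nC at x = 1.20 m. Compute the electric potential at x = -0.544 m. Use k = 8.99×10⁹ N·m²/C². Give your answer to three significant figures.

2.70 V

Electric potential is a scalar, so the contributions from each charge add algebraically: V = Σ kqᵢ/rᵢ.
Distances from the field point to each charge: r₁ = 1.39 m, r₂ = 1.74 m.
V = k[(4.50×10⁻⁹)/(1.39) + (-5.11×10⁻⁹)/(1.74)] = 2.70 V.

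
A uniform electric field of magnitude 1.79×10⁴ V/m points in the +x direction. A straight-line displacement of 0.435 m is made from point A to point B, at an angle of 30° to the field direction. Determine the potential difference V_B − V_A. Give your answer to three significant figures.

-6740 V

Only the component of displacement along E changes the potential: ΔV = −E·d·cosθ.
ΔV = −(1.79×10⁴ V/m)(0.435 m)cos30° = -6740 V.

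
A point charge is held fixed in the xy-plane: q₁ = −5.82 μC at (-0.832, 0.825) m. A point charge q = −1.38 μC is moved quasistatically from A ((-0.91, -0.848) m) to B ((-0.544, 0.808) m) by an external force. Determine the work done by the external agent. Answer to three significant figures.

0.207 J

For quasistatic motion the external work equals the change in potential energy: W_ext = qΔV = q(V_B − V_A).
At A: distance to the source charge is 1.67 m; V_A = kq₁/r = -3.12×10⁴ V.
At B: distance to the source charge is 0.289 m; V_B = kq₁/r = -1.81×10⁵ V.
ΔV = V_B − V_A = -1.50×10⁵ V.
W_ext = qΔV = (-1.38×10⁻⁶ C)(-1.50×10⁵ V) = 0.207 J.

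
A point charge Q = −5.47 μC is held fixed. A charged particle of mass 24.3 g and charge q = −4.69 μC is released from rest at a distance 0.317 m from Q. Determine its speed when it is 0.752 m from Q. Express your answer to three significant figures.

5.89 m/s

Only the electrostatic force acts, so mechanical energy is conserved: ½mv² = U₁ − U₂ = kQq(1/r₁ − 1/r₂).
U₁ − U₂ = (8.99×10⁹ N·m²/C²)(-5.47×10⁻⁶ C)(-4.69×10⁻⁶ C)(1/0.317 − 1/0.752) = 0.421 J.
v = √(2·0.421/0.0243) = 5.89 m/s.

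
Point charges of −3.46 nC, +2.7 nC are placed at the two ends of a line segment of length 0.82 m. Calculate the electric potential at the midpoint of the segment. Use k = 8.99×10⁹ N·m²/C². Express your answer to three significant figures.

-16.7 V

Electric potential is a scalar, so the contributions from each charge add algebraically: V = Σ kqᵢ/rᵢ.
Each charge is 0.410 m from the midpoint.
V = k[(-3.46×10⁻⁹)/(0.410) + (2.70×10⁻⁹)/(0.410)] = -16.7 V.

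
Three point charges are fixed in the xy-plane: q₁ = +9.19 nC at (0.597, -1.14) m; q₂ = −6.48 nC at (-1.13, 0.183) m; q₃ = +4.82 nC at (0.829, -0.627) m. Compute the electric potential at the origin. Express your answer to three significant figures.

55.0 V

The total potential is the scalar sum of each charge's contribution, V = Σ kqᵢ/rᵢ.
Distances from the field point to each charge: r₁ = 1.29 m, r₂ = 1.14 m, r₃ = 1.04 m.
V = k[(9.19×10⁻⁹)/(1.29) + (-6.48×10⁻⁹)/(1.14) + (4.82×10⁻⁹)/(1.04)] = 55.0 V.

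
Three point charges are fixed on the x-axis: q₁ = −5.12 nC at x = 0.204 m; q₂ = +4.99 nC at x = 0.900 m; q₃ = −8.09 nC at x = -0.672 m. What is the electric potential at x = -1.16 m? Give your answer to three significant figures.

Electric potential is a scalar, so the contributions from each charge add algebraically: V = Σ kqᵢ/rᵢ.
Distances from the field point to each charge: r₁ = 1.36 m, r₂ = 2.06 m, r₃ = 0.488 m.
V = k[(-5.12×10⁻⁹)/(1.36) + (4.99×10⁻⁹)/(2.06) + (-8.09×10⁻⁹)/(0.488)] = -161 V.

-161 V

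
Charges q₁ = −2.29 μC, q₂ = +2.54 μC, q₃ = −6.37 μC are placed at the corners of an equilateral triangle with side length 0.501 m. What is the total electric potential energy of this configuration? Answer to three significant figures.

-0.133 J

The work to assemble the configuration equals its total potential energy, U = Σ kqᵢqⱼ/rᵢⱼ over all pairs.
All three pair separations equal the side length, 0.501 m.
U = (-0.104) + (0.262) + (-0.290) = -0.133 J.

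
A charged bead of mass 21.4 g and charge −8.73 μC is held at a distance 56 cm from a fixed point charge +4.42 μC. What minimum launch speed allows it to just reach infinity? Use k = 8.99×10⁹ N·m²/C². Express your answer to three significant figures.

7.61 m/s

To just escape, total mechanical energy must reach zero at infinity: ½mv²_min + U = 0, so ½mv²_min = −U = |kQq|/r.
|U| = |kQq|/r = (8.99×10⁹ N·m²/C²)(4.42×10⁻⁶)(8.73×10⁻⁶)/(0.560) = 0.619 J.
v_min = √(2|U|/m) = √(2·0.619/0.0214) = 7.61 m/s.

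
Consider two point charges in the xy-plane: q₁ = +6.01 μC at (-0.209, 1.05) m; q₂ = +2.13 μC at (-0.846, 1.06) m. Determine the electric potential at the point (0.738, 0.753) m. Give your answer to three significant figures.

6.63×10⁴ V

The total potential is the scalar sum of each charge's contribution, V = Σ kqᵢ/rᵢ.
Distances from the field point to each charge: r₁ = 0.992 m, r₂ = 1.61 m.
V = k[(6.01×10⁻⁶)/(0.992) + (2.13×10⁻⁶)/(1.61)] = 6.63×10⁴ V.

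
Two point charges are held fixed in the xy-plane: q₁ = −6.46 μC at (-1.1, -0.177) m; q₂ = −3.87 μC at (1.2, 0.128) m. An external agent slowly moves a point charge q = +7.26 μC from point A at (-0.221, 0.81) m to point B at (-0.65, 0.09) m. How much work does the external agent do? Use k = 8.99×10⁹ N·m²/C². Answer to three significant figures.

For quasistatic motion the external work equals the change in potential energy: W_ext = qΔV = q(V_B − V_A).
At A: distances to the source charges are 1.32 m, 1.58 m; V_A = Σ kqᵢ/rᵢ = -6.60×10⁴ V.
At B: distances to the source charges are 0.523 m, 1.85 m; V_B = Σ kqᵢ/rᵢ = -1.30×10⁵ V.
ΔV = V_B − V_A = -6.38×10⁴ V.
W_ext = qΔV = (7.26×10⁻⁶ C)(-6.38×10⁴ V) = -0.463 J.

-0.463 J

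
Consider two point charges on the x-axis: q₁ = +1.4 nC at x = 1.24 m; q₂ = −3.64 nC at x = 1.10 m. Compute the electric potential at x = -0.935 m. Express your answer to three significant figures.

-10.3 V

The total potential is the scalar sum of each charge's contribution, V = Σ kqᵢ/rᵢ.
Distances from the field point to each charge: r₁ = 2.17 m, r₂ = 2.04 m.
V = k[(1.40×10⁻⁹)/(2.17) + (-3.64×10⁻⁹)/(2.04)] = -10.3 V.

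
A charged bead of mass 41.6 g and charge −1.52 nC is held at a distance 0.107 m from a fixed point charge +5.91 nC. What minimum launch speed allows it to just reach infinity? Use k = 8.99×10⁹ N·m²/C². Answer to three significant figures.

To just escape, total mechanical energy must reach zero at infinity: ½mv²_min + U = 0, so ½mv²_min = −U = |kQq|/r.
|U| = |kQq|/r = (8.99×10⁹ N·m²/C²)(5.91×10⁻⁹)(1.52×10⁻⁹)/(0.107) = 7.55×10⁻⁷ J.
v_min = √(2|U|/m) = √(2·7.55×10⁻⁷/0.0416) = 6.02×10⁻³ m/s.

6.02×10⁻³ m/s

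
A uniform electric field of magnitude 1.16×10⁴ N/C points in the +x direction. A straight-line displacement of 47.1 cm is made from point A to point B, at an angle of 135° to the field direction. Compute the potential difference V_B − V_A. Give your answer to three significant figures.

3860 V

Only the component of displacement along E changes the potential: ΔV = −E·d·cosθ.
ΔV = −(1.16×10⁴ V/m)(0.471 m)cos135° = 3860 V.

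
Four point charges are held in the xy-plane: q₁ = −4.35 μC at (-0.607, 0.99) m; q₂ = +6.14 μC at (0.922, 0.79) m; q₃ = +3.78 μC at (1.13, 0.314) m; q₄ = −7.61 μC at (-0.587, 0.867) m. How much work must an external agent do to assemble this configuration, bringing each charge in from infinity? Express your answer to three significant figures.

2.13 J

The work to assemble the configuration equals its total potential energy, U = Σ kqᵢqⱼ/rᵢⱼ over all pairs.
Pair separations: r₁₂ = 1.54 m, r₁₃ = 1.86 m, r₁₄ = 0.125 m, r₂₃ = 0.519 m, r₂₄ = 1.51 m, r₃₄ = 1.80 m.
Summing all 6 pair terms gives U = 2.13 J.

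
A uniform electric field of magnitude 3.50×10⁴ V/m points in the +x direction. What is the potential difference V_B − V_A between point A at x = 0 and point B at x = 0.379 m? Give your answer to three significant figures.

In a uniform field, potential decreases in the direction of E: V_B − V_A = −E·Δx.
V_B − V_A = −(3.50×10⁴ V/m)(0.379 m) = -1.33×10⁴ V.

-1.33×10⁴ V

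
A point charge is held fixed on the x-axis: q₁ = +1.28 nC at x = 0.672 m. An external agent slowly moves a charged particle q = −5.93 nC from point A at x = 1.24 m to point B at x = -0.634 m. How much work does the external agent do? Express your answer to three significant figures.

6.79×10⁻⁸ J

For quasistatic motion the external work equals the change in potential energy: W_ext = qΔV = q(V_B − V_A).
At A: distance to the source charge is 0.568 m; V_A = kq₁/r = 20.3 V.
At B: distance to the source charge is 1.31 m; V_B = kq₁/r = 8.81 V.
ΔV = V_B − V_A = -11.4 V.
W_ext = qΔV = (-5.93×10⁻⁹ C)(-11.4 V) = 6.79×10⁻⁸ J.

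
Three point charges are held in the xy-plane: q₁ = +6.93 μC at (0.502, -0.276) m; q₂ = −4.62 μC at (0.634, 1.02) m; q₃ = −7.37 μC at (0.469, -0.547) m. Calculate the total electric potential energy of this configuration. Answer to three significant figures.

The assembly work is the sum of pairwise potential energies, U = Σ_{i<j} kqᵢqⱼ/rᵢⱼ.
Pair separations: r₁₂ = 1.30 m, r₁₃ = 0.273 m, r₂₃ = 1.58 m.
U = (-0.221) + (-1.68) + (0.194) = -1.71 J.

-1.71 J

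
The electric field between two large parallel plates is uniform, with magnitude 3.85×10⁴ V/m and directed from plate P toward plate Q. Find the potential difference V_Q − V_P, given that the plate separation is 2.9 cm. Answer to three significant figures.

In a uniform field, potential decreases in the direction of E: ΔV = −E·d for a displacement d parallel to E.
Going from P to Q is a displacement of 2.9 cm along the field, so V_Q − V_P = −Ed = -1120 V.

-1120 V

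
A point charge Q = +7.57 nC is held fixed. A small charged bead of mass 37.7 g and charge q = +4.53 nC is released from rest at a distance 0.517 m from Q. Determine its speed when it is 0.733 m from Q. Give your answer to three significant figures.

Only the electrostatic force acts, so mechanical energy is conserved: ½mv² = U₁ − U₂ = kQq(1/r₁ − 1/r₂).
U₁ − U₂ = (8.99×10⁹ N·m²/C²)(7.57×10⁻⁹ C)(4.53×10⁻⁹ C)(1/0.517 − 1/0.733) = 1.76×10⁻⁷ J.
v = √(2·1.76×10⁻⁷/0.0377) = 3.05×10⁻³ m/s.

3.05×10⁻³ m/s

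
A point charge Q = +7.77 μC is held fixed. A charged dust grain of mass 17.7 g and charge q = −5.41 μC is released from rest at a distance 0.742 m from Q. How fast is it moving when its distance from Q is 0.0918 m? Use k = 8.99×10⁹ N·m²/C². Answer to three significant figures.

Only the electrostatic force acts, so mechanical energy is conserved: ½mv² = U₁ − U₂ = kQq(1/r₁ − 1/r₂).
U₁ − U₂ = (8.99×10⁹ N·m²/C²)(7.77×10⁻⁶ C)(-5.41×10⁻⁶ C)(1/0.742 − 1/0.0918) = 3.61 J.
v = √(2·3.61/0.0177) = 20.2 m/s.

20.2 m/s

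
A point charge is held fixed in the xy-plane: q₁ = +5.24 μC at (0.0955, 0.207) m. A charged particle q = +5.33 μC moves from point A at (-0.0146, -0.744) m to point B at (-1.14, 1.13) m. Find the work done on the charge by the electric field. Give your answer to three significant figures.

0.0995 J

The work done by the electric force is W_field = −ΔU = −q(V_B − V_A) = q(V_A − V_B).
At A: distance to the source charge is 0.957 m; V_A = kq₁/r = 4.92×10⁴ V.
At B: distance to the source charge is 1.54 m; V_B = kq₁/r = 3.05×10⁴ V.
ΔV = V_B − V_A = -1.87×10⁴ V.
W_field = −qΔV = −(5.33×10⁻⁶ C)(-1.87×10⁴ V) = 0.0995 J.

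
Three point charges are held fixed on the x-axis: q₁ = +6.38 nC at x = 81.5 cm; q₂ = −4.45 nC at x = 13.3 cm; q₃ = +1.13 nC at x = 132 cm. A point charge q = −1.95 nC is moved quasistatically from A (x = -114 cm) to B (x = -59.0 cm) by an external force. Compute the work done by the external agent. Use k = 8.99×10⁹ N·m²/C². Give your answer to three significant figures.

2.19×10⁻⁸ J

For quasistatic motion the external work equals the change in potential energy: W_ext = qΔV = q(V_B − V_A).
At A: distances to the source charges are 1.95 m, 1.27 m, 2.46 m; V_A = Σ kqᵢ/rᵢ = 2.04 V.
At B: distances to the source charges are 1.40 m, 0.723 m, 1.91 m; V_B = Σ kqᵢ/rᵢ = -9.19 V.
ΔV = V_B − V_A = -11.2 V.
W_ext = qΔV = (-1.95×10⁻⁹ C)(-11.2 V) = 2.19×10⁻⁸ J.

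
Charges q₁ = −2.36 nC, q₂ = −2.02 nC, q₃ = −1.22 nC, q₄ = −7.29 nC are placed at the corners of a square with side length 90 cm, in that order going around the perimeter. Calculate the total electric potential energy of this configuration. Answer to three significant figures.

The assembly work is the sum of pairwise potential energies, U = Σ_{i<j} kqᵢqⱼ/rᵢⱼ.
The four side pairs have separation 0.900 m and the two diagonal pairs 1.27 m.
Summing all 6 pair terms gives U = 4.57×10⁻⁷ J.

4.57×10⁻⁷ J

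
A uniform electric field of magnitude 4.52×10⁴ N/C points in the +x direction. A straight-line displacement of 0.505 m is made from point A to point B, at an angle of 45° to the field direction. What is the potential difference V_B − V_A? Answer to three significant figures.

-1.61×10⁴ V

Only the component of displacement along E changes the potential: ΔV = −E·d·cosθ.
ΔV = −(4.52×10⁴ V/m)(0.505 m)cos45° = -1.61×10⁴ V.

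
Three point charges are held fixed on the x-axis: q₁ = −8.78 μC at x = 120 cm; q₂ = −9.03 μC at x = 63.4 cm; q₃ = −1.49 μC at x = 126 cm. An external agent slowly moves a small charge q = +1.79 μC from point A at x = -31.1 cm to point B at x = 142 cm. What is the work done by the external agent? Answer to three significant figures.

-0.714 J

For quasistatic motion the external work equals the change in potential energy: W_ext = qΔV = q(V_B − V_A).
At A: distances to the source charges are 1.51 m, 0.945 m, 1.57 m; V_A = Σ kqᵢ/rᵢ = -1.47×10⁵ V.
At B: distances to the source charges are 0.220 m, 0.786 m, 0.160 m; V_B = Σ kqᵢ/rᵢ = -5.46×10⁵ V.
ΔV = V_B − V_A = -3.99×10⁵ V.
W_ext = qΔV = (1.79×10⁻⁶ C)(-3.99×10⁵ V) = -0.714 J.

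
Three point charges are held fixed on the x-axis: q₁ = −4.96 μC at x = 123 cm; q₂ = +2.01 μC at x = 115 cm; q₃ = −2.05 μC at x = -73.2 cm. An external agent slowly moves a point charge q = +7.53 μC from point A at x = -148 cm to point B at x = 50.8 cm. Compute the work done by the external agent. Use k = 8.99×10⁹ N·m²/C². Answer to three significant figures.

For quasistatic motion the external work equals the change in potential energy: W_ext = qΔV = q(V_B − V_A).
At A: distances to the source charges are 2.71 m, 2.63 m, 0.748 m; V_A = Σ kqᵢ/rᵢ = -3.42×10⁴ V.
At B: distances to the source charges are 0.722 m, 0.642 m, 1.24 m; V_B = Σ kqᵢ/rᵢ = -4.85×10⁴ V.
ΔV = V_B − V_A = -1.43×10⁴ V.
W_ext = qΔV = (7.53×10⁻⁶ C)(-1.43×10⁴ V) = -0.107 J.

-0.107 J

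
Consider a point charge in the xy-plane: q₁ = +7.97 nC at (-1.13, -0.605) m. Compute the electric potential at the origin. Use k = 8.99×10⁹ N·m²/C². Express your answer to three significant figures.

Electric potential is a scalar, so the contributions from each charge add algebraically: V = Σ kqᵢ/rᵢ.
Distances from the field point to each charge: r₁ = 1.28 m.
V = k[(7.97×10⁻⁹)/(1.28)] = 55.9 V.

55.9 V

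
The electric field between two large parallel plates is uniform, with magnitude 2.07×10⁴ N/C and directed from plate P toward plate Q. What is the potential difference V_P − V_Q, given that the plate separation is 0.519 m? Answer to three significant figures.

1.07×10⁴ V

In a uniform field, potential decreases in the direction of E: ΔV = −E·d for a displacement d parallel to E.
Going from Q to P is a displacement of 0.519 m opposite to the field, so V_P − V_Q = +Ed = 1.07×10⁴ V.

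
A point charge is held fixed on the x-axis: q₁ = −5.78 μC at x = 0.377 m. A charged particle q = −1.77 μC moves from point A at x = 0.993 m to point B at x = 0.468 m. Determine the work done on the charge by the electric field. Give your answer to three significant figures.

The work done by the electric force is W_field = −ΔU = −q(V_B − V_A) = q(V_A − V_B).
At A: distance to the source charge is 0.616 m; V_A = kq₁/r = -8.44×10⁴ V.
At B: distance to the source charge is 0.0910 m; V_B = kq₁/r = -5.71×10⁵ V.
ΔV = V_B − V_A = -4.87×10⁵ V.
W_field = −qΔV = −(-1.77×10⁻⁶ C)(-4.87×10⁵ V) = -0.861 J.

-0.861 J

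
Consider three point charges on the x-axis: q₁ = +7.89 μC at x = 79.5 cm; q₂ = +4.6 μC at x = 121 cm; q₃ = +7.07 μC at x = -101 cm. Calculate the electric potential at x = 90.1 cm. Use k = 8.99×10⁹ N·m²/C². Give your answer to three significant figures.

8.36×10⁵ V

The total potential is the scalar sum of each charge's contribution, V = Σ kqᵢ/rᵢ.
Distances from the field point to each charge: r₁ = 0.106 m, r₂ = 0.309 m, r₃ = 1.91 m.
V = k[(7.89×10⁻⁶)/(0.106) + (4.60×10⁻⁶)/(0.309) + (7.07×10⁻⁶)/(1.91)] = 8.36×10⁵ V.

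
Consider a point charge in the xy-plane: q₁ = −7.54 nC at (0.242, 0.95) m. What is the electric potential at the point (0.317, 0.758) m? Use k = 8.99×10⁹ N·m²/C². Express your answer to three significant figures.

Electric potential is a scalar, so the contributions from each charge add algebraically: V = Σ kqᵢ/rᵢ.
Distances from the field point to each charge: r₁ = 0.206 m.
V = k[(-7.54×10⁻⁹)/(0.206)] = -329 V.

-329 V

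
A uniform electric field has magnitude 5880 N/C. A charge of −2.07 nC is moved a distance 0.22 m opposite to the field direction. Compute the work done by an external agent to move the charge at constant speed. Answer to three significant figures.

The potential change for a displacement 0.22 m opposite to the field direction is ΔV = +Ed = 1290 V.
W_ext = qΔV = -2.68×10⁻⁶ J.

-2.68×10⁻⁶ J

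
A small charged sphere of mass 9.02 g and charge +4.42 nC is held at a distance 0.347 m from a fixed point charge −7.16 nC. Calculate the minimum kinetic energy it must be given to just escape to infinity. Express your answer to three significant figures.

To just escape, total mechanical energy must reach zero at infinity: ½mv²_min + U = 0, so ½mv²_min = −U = |kQq|/r.
|U| = |kQq|/r = (8.99×10⁹ N·m²/C²)(7.16×10⁻⁹)(4.42×10⁻⁹)/(0.347) = 8.20×10⁻⁷ J.

8.20×10⁻⁷ J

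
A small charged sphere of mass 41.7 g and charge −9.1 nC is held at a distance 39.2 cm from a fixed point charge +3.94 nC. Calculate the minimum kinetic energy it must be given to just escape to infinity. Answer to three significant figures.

8.22×10⁻⁷ J

To just escape, total mechanical energy must reach zero at infinity: ½mv²_min + U = 0, so ½mv²_min = −U = |kQq|/r.
|U| = |kQq|/r = (8.99×10⁹ N·m²/C²)(3.94×10⁻⁹)(9.10×10⁻⁹)/(0.392) = 8.22×10⁻⁷ J.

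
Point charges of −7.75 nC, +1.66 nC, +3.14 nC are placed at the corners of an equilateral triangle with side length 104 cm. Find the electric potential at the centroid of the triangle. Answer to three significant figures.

The total potential is the scalar sum of each charge's contribution, V = Σ kqᵢ/rᵢ.
The distance from each vertex to the centroid is a/√3 = 0.600 m.
V = k[(-7.75×10⁻⁹)/(0.600) + (1.66×10⁻⁹)/(0.600) + (3.14×10⁻⁹)/(0.600)] = -44.2 V.

-44.2 V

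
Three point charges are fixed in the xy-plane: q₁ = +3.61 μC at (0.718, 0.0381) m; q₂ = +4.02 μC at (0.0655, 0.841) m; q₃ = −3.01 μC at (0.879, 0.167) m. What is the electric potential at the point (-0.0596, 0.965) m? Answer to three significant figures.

Electric potential is a scalar, so the contributions from each charge add algebraically: V = Σ kqᵢ/rᵢ.
Distances from the field point to each charge: r₁ = 1.21 m, r₂ = 0.176 m, r₃ = 1.23 m.
V = k[(3.61×10⁻⁶)/(1.21) + (4.02×10⁻⁶)/(0.176) + (-3.01×10⁻⁶)/(1.23)] = 2.10×10⁵ V.

2.10×10⁵ V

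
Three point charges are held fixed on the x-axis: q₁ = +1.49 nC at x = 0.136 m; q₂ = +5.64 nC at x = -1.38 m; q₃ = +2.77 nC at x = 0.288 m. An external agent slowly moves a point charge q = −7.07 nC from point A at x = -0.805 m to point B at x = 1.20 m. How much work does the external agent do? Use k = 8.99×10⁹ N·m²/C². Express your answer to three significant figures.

4.64×10⁻⁷ J

For quasistatic motion the external work equals the change in potential energy: W_ext = qΔV = q(V_B − V_A).
At A: distances to the source charges are 0.941 m, 0.575 m, 1.09 m; V_A = Σ kqᵢ/rᵢ = 125 V.
At B: distances to the source charges are 1.06 m, 2.58 m, 0.912 m; V_B = Σ kqᵢ/rᵢ = 59.5 V.
ΔV = V_B − V_A = -65.7 V.
W_ext = qΔV = (-7.07×10⁻⁹ C)(-65.7 V) = 4.64×10⁻⁷ J.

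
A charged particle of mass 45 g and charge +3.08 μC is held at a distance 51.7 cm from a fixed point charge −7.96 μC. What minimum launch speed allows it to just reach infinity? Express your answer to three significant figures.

To just escape, total mechanical energy must reach zero at infinity: ½mv²_min + U = 0, so ½mv²_min = −U = |kQq|/r.
|U| = |kQq|/r = (8.99×10⁹ N·m²/C²)(7.96×10⁻⁶)(3.08×10⁻⁶)/(0.517) = 0.426 J.
v_min = √(2|U|/m) = √(2·0.426/0.0450) = 4.35 m/s.

4.35 m/s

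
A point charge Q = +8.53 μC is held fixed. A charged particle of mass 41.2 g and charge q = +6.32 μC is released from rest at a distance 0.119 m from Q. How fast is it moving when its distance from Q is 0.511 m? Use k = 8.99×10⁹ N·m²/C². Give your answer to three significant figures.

12.3 m/s

Only the electrostatic force acts, so mechanical energy is conserved: ½mv² = U₁ − U₂ = kQq(1/r₁ − 1/r₂).
U₁ − U₂ = (8.99×10⁹ N·m²/C²)(8.53×10⁻⁶ C)(6.32×10⁻⁶ C)(1/0.119 − 1/0.511) = 3.12 J.
v = √(2·3.12/0.0412) = 12.3 m/s.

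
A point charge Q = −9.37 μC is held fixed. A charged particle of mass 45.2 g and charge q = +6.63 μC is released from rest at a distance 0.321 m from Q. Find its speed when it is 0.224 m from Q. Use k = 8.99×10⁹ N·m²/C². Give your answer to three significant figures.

Only the electrostatic force acts, so mechanical energy is conserved: ½mv² = U₁ − U₂ = kQq(1/r₁ − 1/r₂).
U₁ − U₂ = (8.99×10⁹ N·m²/C²)(-9.37×10⁻⁶ C)(6.63×10⁻⁶ C)(1/0.321 − 1/0.224) = 0.753 J.
v = √(2·0.753/0.0452) = 5.77 m/s.

5.77 m/s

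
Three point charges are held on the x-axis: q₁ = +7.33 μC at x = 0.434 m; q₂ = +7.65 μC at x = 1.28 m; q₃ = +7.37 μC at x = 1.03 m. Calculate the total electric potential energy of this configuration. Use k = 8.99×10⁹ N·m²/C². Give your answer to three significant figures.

The work to assemble the configuration equals its total potential energy, U = Σ kqᵢqⱼ/rᵢⱼ over all pairs.
Pair separations: r₁₂ = 0.846 m, r₁₃ = 0.596 m, r₂₃ = 0.250 m.
U = (0.596) + (0.815) + (2.03) = 3.44 J.

3.44 J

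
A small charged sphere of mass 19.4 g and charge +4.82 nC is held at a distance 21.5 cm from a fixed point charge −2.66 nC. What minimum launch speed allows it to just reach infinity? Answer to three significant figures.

To just escape, total mechanical energy must reach zero at infinity: ½mv²_min + U = 0, so ½mv²_min = −U = |kQq|/r.
|U| = |kQq|/r = (8.99×10⁹ N·m²/C²)(2.66×10⁻⁹)(4.82×10⁻⁹)/(0.215) = 5.36×10⁻⁷ J.
v_min = √(2|U|/m) = √(2·5.36×10⁻⁷/0.0194) = 7.43×10⁻³ m/s.

7.43×10⁻³ m/s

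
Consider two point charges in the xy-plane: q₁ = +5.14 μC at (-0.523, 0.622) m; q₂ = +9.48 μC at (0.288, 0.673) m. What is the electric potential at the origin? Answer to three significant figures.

Electric potential is a scalar, so the contributions from each charge add algebraically: V = Σ kqᵢ/rᵢ.
Distances from the field point to each charge: r₁ = 0.813 m, r₂ = 0.732 m.
V = k[(5.14×10⁻⁶)/(0.813) + (9.48×10⁻⁶)/(0.732)] = 1.73×10⁵ V.

1.73×10⁵ V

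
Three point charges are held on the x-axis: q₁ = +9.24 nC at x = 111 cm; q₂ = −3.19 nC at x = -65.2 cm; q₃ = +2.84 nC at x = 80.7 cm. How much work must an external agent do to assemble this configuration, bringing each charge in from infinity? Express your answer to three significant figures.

The assembly work is the sum of pairwise potential energies, U = Σ_{i<j} kqᵢqⱼ/rᵢⱼ.
Pair separations: r₁₂ = 1.76 m, r₁₃ = 0.303 m, r₂₃ = 1.46 m.
U = (-1.50×10⁻⁷) + (7.79×10⁻⁷) + (-5.58×10⁻⁸) = 5.72×10⁻⁷ J.

5.72×10⁻⁷ J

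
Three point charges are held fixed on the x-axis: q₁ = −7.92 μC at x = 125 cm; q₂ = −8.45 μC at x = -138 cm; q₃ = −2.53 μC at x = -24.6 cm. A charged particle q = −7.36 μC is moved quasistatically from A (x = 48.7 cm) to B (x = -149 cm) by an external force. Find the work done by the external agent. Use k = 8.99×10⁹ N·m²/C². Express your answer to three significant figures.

For quasistatic motion the external work equals the change in potential energy: W_ext = qΔV = q(V_B − V_A).
At A: distances to the source charges are 0.763 m, 1.87 m, 0.733 m; V_A = Σ kqᵢ/rᵢ = -1.65×10⁵ V.
At B: distances to the source charges are 2.74 m, 0.110 m, 1.24 m; V_B = Σ kqᵢ/rᵢ = -7.35×10⁵ V.
ΔV = V_B − V_A = -5.70×10⁵ V.
W_ext = qΔV = (-7.36×10⁻⁶ C)(-5.70×10⁵ V) = 4.19 J.

4.19 J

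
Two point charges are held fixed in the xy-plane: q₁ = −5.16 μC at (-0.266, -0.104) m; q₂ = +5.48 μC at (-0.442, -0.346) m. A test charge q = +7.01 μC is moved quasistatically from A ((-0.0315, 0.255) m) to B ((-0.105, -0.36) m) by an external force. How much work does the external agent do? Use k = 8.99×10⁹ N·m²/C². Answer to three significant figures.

0.232 J

For quasistatic motion the external work equals the change in potential energy: W_ext = qΔV = q(V_B − V_A).
At A: distances to the source charges are 0.429 m, 0.728 m; V_A = Σ kqᵢ/rᵢ = -4.05×10⁴ V.
At B: distances to the source charges are 0.302 m, 0.337 m; V_B = Σ kqᵢ/rᵢ = -7330 V.
ΔV = V_B − V_A = 3.32×10⁴ V.
W_ext = qΔV = (7.01×10⁻⁶ C)(3.32×10⁴ V) = 0.232 J.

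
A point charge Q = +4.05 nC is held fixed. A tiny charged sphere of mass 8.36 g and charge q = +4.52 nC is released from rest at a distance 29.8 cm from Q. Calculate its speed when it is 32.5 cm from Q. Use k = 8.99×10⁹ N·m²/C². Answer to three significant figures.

3.31×10⁻³ m/s

Only the electrostatic force acts, so mechanical energy is conserved: ½mv² = U₁ − U₂ = kQq(1/r₁ − 1/r₂).
U₁ − U₂ = (8.99×10⁹ N·m²/C²)(4.05×10⁻⁹ C)(4.52×10⁻⁹ C)(1/0.298 − 1/0.325) = 4.59×10⁻⁸ J.
v = √(2·4.59×10⁻⁸/8.36×10⁻³) = 3.31×10⁻³ m/s.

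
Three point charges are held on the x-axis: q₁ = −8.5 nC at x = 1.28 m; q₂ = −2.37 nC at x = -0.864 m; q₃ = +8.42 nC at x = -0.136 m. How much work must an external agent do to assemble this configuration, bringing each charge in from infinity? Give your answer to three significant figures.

-6.16×10⁻⁷ J

The assembly work is the sum of pairwise potential energies, U = Σ_{i<j} kqᵢqⱼ/rᵢⱼ.
Pair separations: r₁₂ = 2.14 m, r₁₃ = 1.42 m, r₂₃ = 0.728 m.
U = (8.45×10⁻⁸) + (-4.54×10⁻⁷) + (-2.46×10⁻⁷) = -6.16×10⁻⁷ J.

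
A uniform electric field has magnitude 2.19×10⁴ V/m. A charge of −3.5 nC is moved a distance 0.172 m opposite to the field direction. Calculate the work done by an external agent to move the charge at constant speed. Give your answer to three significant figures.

-1.32×10⁻⁵ J

The potential change for a displacement 0.172 m opposite to the field direction is ΔV = +Ed = 3770 V.
W_ext = qΔV = -1.32×10⁻⁵ J.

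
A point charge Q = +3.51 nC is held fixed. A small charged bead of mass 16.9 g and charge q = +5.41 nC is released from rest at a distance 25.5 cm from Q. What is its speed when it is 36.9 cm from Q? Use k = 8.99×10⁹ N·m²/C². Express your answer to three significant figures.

4.95×10⁻³ m/s

Only the electrostatic force acts, so mechanical energy is conserved: ½mv² = U₁ − U₂ = kQq(1/r₁ − 1/r₂).
U₁ − U₂ = (8.99×10⁹ N·m²/C²)(3.51×10⁻⁹ C)(5.41×10⁻⁹ C)(1/0.255 − 1/0.369) = 2.07×10⁻⁷ J.
v = √(2·2.07×10⁻⁷/0.0169) = 4.95×10⁻³ m/s.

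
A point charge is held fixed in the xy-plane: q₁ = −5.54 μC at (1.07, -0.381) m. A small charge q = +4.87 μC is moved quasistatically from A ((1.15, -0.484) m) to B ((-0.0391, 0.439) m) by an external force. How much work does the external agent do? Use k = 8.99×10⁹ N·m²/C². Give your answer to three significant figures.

For quasistatic motion the external work equals the change in potential energy: W_ext = qΔV = q(V_B − V_A).
At A: distance to the source charge is 0.130 m; V_A = kq₁/r = -3.82×10⁵ V.
At B: distance to the source charge is 1.38 m; V_B = kq₁/r = -3.61×10⁴ V.
ΔV = V_B − V_A = 3.46×10⁵ V.
W_ext = qΔV = (4.87×10⁻⁶ C)(3.46×10⁵ V) = 1.68 J.

1.68 J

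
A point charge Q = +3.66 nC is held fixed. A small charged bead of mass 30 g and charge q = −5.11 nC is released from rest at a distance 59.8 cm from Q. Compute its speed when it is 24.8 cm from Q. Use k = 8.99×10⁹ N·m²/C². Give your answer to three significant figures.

Only the electrostatic force acts, so mechanical energy is conserved: ½mv² = U₁ − U₂ = kQq(1/r₁ − 1/r₂).
U₁ − U₂ = (8.99×10⁹ N·m²/C²)(3.66×10⁻⁹ C)(-5.11×10⁻⁹ C)(1/0.598 − 1/0.248) = 3.97×10⁻⁷ J.
v = √(2·3.97×10⁻⁷/0.0300) = 5.14×10⁻³ m/s.

5.14×10⁻³ m/s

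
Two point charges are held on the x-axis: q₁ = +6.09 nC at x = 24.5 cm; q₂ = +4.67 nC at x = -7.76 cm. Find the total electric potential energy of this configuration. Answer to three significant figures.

The assembly work is the sum of pairwise potential energies, U = Σ_{i<j} kqᵢqⱼ/rᵢⱼ.
Pair separations: r₁₂ = 0.323 m.
U = (7.93×10⁻⁷) = 7.93×10⁻⁷ J.

7.93×10⁻⁷ J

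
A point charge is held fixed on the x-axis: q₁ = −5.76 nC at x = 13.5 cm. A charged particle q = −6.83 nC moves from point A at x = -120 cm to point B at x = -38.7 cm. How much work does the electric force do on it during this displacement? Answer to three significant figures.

-4.13×10⁻⁷ J

The work done by the electric force is W_field = −ΔU = −q(V_B − V_A) = q(V_A − V_B).
At A: distance to the source charge is 1.33 m; V_A = kq₁/r = -38.8 V.
At B: distance to the source charge is 0.522 m; V_B = kq₁/r = -99.2 V.
ΔV = V_B − V_A = -60.4 V.
W_field = −qΔV = −(-6.83×10⁻⁹ C)(-60.4 V) = -4.13×10⁻⁷ J.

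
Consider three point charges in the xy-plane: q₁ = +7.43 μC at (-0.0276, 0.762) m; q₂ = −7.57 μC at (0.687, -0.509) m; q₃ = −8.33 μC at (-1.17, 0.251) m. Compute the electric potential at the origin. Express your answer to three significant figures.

-5.46×10⁴ V

Electric potential is a scalar, so the contributions from each charge add algebraically: V = Σ kqᵢ/rᵢ.
Distances from the field point to each charge: r₁ = 0.762 m, r₂ = 0.855 m, r₃ = 1.20 m.
V = k[(7.43×10⁻⁶)/(0.762) + (-7.57×10⁻⁶)/(0.855) + (-8.33×10⁻⁶)/(1.20)] = -5.46×10⁴ V.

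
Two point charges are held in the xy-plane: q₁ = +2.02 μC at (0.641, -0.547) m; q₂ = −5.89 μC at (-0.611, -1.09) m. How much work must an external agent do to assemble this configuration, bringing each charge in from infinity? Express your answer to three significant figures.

The assembly work is the sum of pairwise potential energies, U = Σ_{i<j} kqᵢqⱼ/rᵢⱼ.
Pair separations: r₁₂ = 1.36 m.
U = (-0.0784) = -0.0784 J.

-0.0784 J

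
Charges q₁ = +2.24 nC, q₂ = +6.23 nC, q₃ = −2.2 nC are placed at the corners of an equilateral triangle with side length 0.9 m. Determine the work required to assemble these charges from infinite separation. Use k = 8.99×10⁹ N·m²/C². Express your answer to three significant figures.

The assembly work is the sum of pairwise potential energies, U = Σ_{i<j} kqᵢqⱼ/rᵢⱼ.
All three pair separations equal the side length, 0.900 m.
U = (1.39×10⁻⁷) + (-4.92×10⁻⁸) + (-1.37×10⁻⁷) = -4.67×10⁻⁸ J.

-4.67×10⁻⁸ J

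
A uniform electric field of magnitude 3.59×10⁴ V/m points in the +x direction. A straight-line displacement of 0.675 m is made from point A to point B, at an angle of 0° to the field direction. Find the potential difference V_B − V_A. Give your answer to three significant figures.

-2.42×10⁴ V

Only the component of displacement along E changes the potential: ΔV = −E·d·cosθ.
ΔV = −(3.59×10⁴ V/m)(0.675 m)cos0° = -2.42×10⁴ V.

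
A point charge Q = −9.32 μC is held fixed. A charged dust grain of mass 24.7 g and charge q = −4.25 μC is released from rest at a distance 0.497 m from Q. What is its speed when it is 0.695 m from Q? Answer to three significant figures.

4.07 m/s

Only the electrostatic force acts, so mechanical energy is conserved: ½mv² = U₁ − U₂ = kQq(1/r₁ − 1/r₂).
U₁ − U₂ = (8.99×10⁹ N·m²/C²)(-9.32×10⁻⁶ C)(-4.25×10⁻⁶ C)(1/0.497 − 1/0.695) = 0.204 J.
v = √(2·0.204/0.0247) = 4.07 m/s.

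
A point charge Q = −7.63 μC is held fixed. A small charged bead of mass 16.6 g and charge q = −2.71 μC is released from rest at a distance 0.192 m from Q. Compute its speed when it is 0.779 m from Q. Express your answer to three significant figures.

9.38 m/s

Only the electrostatic force acts, so mechanical energy is conserved: ½mv² = U₁ − U₂ = kQq(1/r₁ − 1/r₂).
U₁ − U₂ = (8.99×10⁹ N·m²/C²)(-7.63×10⁻⁶ C)(-2.71×10⁻⁶ C)(1/0.192 − 1/0.779) = 0.730 J.
v = √(2·0.730/0.0166) = 9.38 m/s.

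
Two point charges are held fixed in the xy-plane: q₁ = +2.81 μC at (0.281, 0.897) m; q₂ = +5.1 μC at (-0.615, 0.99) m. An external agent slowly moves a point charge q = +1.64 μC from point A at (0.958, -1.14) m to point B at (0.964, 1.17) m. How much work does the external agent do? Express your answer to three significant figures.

For quasistatic motion the external work equals the change in potential energy: W_ext = qΔV = q(V_B − V_A).
At A: distances to the source charges are 2.15 m, 2.65 m; V_A = Σ kqᵢ/rᵢ = 2.91×10⁴ V.
At B: distances to the source charges are 0.736 m, 1.59 m; V_B = Σ kqᵢ/rᵢ = 6.32×10⁴ V.
ΔV = V_B − V_A = 3.41×10⁴ V.
W_ext = qΔV = (1.64×10⁻⁶ C)(3.41×10⁴ V) = 0.0559 J.

0.0559 J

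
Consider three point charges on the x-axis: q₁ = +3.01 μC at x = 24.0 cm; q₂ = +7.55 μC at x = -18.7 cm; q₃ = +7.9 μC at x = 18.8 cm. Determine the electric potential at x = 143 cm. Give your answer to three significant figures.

1.22×10⁵ V

The total potential is the scalar sum of each charge's contribution, V = Σ kqᵢ/rᵢ.
Distances from the field point to each charge: r₁ = 1.19 m, r₂ = 1.62 m, r₃ = 1.24 m.
V = k[(3.01×10⁻⁶)/(1.19) + (7.55×10⁻⁶)/(1.62) + (7.90×10⁻⁶)/(1.24)] = 1.22×10⁵ V.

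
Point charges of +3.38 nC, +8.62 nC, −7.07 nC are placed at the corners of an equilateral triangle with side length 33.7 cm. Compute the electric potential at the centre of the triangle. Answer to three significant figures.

Electric potential is a scalar, so the contributions from each charge add algebraically: V = Σ kqᵢ/rᵢ.
The distance from each vertex to the centroid is a/√3 = 0.195 m.
V = k[(3.38×10⁻⁹)/(0.195) + (8.62×10⁻⁹)/(0.195) + (-7.07×10⁻⁹)/(0.195)] = 228 V.

228 V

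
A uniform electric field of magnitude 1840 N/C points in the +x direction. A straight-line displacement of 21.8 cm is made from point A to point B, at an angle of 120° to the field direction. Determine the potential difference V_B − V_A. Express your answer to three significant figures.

Only the component of displacement along E changes the potential: ΔV = −E·d·cosθ.
ΔV = −(1840 V/m)(0.218 m)cos120° = 201 V.

201 V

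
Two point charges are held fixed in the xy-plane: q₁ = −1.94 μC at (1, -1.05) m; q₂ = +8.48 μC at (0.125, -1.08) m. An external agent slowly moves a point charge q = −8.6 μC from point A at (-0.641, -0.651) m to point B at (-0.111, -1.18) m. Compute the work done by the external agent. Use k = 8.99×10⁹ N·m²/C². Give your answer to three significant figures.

For quasistatic motion the external work equals the change in potential energy: W_ext = qΔV = q(V_B − V_A).
At A: distances to the source charges are 1.69 m, 0.878 m; V_A = Σ kqᵢ/rᵢ = 7.65×10⁴ V.
At B: distances to the source charges are 1.12 m, 0.256 m; V_B = Σ kqᵢ/rᵢ = 2.82×10⁵ V.
ΔV = V_B − V_A = 2.05×10⁵ V.
W_ext = qΔV = (-8.60×10⁻⁶ C)(2.05×10⁵ V) = -1.77 J.

-1.77 J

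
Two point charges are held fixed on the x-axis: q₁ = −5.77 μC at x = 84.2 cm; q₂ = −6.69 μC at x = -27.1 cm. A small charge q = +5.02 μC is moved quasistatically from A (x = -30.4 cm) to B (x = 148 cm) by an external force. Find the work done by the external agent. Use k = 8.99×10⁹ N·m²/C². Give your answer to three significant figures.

8.80 J

For quasistatic motion the external work equals the change in potential energy: W_ext = qΔV = q(V_B − V_A).
At A: distances to the source charges are 1.15 m, 0.0330 m; V_A = Σ kqᵢ/rᵢ = -1.87×10⁶ V.
At B: distances to the source charges are 0.638 m, 1.75 m; V_B = Σ kqᵢ/rᵢ = -1.16×10⁵ V.
ΔV = V_B − V_A = 1.75×10⁶ V.
W_ext = qΔV = (5.02×10⁻⁶ C)(1.75×10⁶ V) = 8.80 J.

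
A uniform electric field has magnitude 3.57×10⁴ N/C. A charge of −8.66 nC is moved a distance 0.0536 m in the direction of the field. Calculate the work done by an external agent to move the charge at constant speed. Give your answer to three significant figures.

The potential change for a displacement 0.0536 m in the direction of the field is ΔV = −Ed = -1910 V.
W_ext = qΔV = 1.66×10⁻⁵ J.

1.66×10⁻⁵ J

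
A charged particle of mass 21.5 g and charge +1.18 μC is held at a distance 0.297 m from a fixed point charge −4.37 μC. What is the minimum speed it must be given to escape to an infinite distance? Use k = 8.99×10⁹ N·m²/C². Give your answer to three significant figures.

To just escape, total mechanical energy must reach zero at infinity: ½mv²_min + U = 0, so ½mv²_min = −U = |kQq|/r.
|U| = |kQq|/r = (8.99×10⁹ N·m²/C²)(4.37×10⁻⁶)(1.18×10⁻⁶)/(0.297) = 0.156 J.
v_min = √(2|U|/m) = √(2·0.156/0.0215) = 3.81 m/s.

3.81 m/s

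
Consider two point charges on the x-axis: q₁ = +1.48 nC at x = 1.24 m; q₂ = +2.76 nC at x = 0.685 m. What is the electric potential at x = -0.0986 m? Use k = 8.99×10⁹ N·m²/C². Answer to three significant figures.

41.6 V

Electric potential is a scalar, so the contributions from each charge add algebraically: V = Σ kqᵢ/rᵢ.
Distances from the field point to each charge: r₁ = 1.34 m, r₂ = 0.784 m.
V = k[(1.48×10⁻⁹)/(1.34) + (2.76×10⁻⁹)/(0.784)] = 41.6 V.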